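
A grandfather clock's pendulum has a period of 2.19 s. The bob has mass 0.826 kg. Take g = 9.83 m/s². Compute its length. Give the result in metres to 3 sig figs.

From T = 2π√(L/g), L = gT²/(4π²) = 9.83 × 2.190²/(4π²) = 1.19 m.

1.19 m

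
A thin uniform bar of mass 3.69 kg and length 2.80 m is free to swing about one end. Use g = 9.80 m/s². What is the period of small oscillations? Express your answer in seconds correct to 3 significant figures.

For a physical pendulum T = 2π√(I/(mgd)), with d = 1.400 m from pivot to centre of mass.
I_cm = mL²/12 = 3.69 × 2.80²/12 = 2.411 kg·m²; I = I_cm + md² = 2.411 + 3.69 × 1.400² = 9.643 kg·m².
T = 2π√(9.643/(3.69 × 9.80 × 1.400)) = 2.74 s.

2.74 s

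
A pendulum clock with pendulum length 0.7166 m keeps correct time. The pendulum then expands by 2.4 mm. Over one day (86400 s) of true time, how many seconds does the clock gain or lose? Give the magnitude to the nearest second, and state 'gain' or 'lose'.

lose 144 s

T ∝ √L, so T'/T = √(0.71900/0.7166) = 1.00167.
In 86400 s of true time the clock registers 86400/1.00167 = 86255.7 s, so it loses 144 s.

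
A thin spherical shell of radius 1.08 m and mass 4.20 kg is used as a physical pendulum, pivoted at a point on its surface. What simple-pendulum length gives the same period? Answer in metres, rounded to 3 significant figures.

The equivalent simple-pendulum length is L_eq = I/(md), where I is about the pivot and d = 1.080 m.
I_cm = (2/3)mR² = 3.266 kg·m², so I = I_cm + md² = 3.266 + 4.899 = 8.165 kg·m².
L_eq = 8.165/(4.20 × 1.080) = 1.80 m.

1.80 m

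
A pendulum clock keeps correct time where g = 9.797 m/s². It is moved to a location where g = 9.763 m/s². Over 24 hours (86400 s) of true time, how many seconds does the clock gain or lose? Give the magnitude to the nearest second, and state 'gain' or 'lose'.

The clock's period scales as T ∝ 1/√g, so T'/T = √(9.797/9.763) = 1.00174.
In 86400 s of true time the clock registers 86400/1.00174 = 86249.9 s, so it loses 150 s.

lose 150 s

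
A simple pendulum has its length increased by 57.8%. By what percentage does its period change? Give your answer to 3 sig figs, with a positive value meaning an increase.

25.6%

T ∝ √L, so T'/T = √(1.578) = 1.256.
Percentage change in T = (1.256 − 1) × 100% = 25.6%.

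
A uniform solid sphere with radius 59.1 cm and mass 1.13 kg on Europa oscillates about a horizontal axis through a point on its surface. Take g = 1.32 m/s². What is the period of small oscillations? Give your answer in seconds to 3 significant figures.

I_cm = (2/5)mr² = 0.1579 kg·m². The pivot is at distance d = 0.591 m from the centre of mass.
By the parallel-axis theorem, I = I_cm + md² = 0.1579 + 0.3947 = 0.5526 kg·m².
T = 2π√(I/(mgd)) = 2π√(0.5526/(1.13 × 1.32 × 0.591)) = 4.97 s.

4.97 s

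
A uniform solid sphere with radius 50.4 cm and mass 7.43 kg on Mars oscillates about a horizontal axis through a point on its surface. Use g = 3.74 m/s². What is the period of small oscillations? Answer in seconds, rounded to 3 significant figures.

I_cm = (2/5)mr² = 0.7549 kg·m². The pivot is at distance d = 0.504 m from the centre of mass.
By the parallel-axis theorem, I = I_cm + md² = 0.7549 + 1.887 = 2.642 kg·m².
T = 2π√(I/(mgd)) = 2π√(2.642/(7.43 × 3.74 × 0.504)) = 2.73 s.

2.73 s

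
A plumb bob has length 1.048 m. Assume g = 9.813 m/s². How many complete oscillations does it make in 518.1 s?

T = 2π√(L/g) = 2π√(1.048/9.813) = 2.0533 s.
Number of complete oscillations = ⌊518.1/2.0533⌋ = ⌊252.32⌋ = 252.

252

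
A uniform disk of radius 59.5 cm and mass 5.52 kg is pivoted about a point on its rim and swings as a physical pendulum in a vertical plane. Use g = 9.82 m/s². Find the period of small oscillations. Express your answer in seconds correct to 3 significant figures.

I_cm = ½mr² = 0.9771 kg·m². The pivot is at distance d = 0.595 m from the centre of mass.
By the parallel-axis theorem, I = I_cm + md² = 0.9771 + 1.954 = 2.931 kg·m².
T = 2π√(I/(mgd)) = 2π√(2.931/(5.52 × 9.82 × 0.595)) = 1.89 s.

1.89 s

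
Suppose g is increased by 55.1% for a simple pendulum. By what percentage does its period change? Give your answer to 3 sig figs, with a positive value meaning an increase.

T ∝ 1/√g, so T'/T = 1/√(1.551) = 0.8030.
Percentage change in T = (0.8030 − 1) × 100% = -19.7%.

-19.7%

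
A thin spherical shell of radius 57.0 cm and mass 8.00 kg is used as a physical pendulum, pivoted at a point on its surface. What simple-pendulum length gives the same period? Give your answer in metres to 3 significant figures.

The equivalent simple-pendulum length is L_eq = I/(md), where I is about the pivot and d = 0.5700 m.
I_cm = (2/3)mR² = 1.733 kg·m², so I = I_cm + md² = 1.733 + 2.599 = 4.332 kg·m².
L_eq = 4.332/(8.00 × 0.5700) = 0.950 m.

0.950 m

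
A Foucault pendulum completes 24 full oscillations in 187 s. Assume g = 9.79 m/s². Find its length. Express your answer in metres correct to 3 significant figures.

15.1 m

T = 187/24 = 7.792 s.
From T = 2π√(L/g), L = gT²/(4π²) = 9.79 × 7.792²/(4π²) = 15.1 m.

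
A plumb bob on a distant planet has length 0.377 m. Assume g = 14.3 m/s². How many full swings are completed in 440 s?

T = 2π√(L/g) = 2π√(0.377/14.3) = 1.020 s.
Number of complete oscillations = ⌊440/1.020⌋ = ⌊431.3⌋ = 431.

431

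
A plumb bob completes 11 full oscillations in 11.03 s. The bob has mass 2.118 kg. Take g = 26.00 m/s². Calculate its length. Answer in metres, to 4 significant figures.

0.6622 m

T = 11.03/11 = 1.0027 s.
From T = 2π√(L/g), L = gT²/(4π²) = 26.00 × 1.0027²/(4π²) = 0.6622 m.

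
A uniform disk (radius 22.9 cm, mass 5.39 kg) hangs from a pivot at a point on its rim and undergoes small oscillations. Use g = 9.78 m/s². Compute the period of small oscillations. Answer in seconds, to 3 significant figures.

I_cm = ½mr² = 0.1413 kg·m². The pivot is at distance d = 0.229 m from the centre of mass.
By the parallel-axis theorem, I = I_cm + md² = 0.1413 + 0.2827 = 0.4240 kg·m².
T = 2π√(I/(mgd)) = 2π√(0.4240/(5.39 × 9.78 × 0.229)) = 1.18 s.

1.18 s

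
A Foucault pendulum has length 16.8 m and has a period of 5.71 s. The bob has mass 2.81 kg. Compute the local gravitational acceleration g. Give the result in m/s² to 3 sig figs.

20.3 m/s²

From T = 2π√(L/g), g = 4π²L/T² = 4π² × 16.8/5.710² = 20.3 m/s².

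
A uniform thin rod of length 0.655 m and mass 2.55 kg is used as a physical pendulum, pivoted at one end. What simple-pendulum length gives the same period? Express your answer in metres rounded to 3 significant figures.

The equivalent simple-pendulum length is L_eq = I/(md), where I is about the pivot and d = 0.3275 m.
I_cm = (1/12)mL² = 0.09117 kg·m², so I = I_cm + md² = 0.09117 + 0.2735 = 0.3647 kg·m².
L_eq = 0.3647/(2.55 × 0.3275) = 0.437 m.

0.437 m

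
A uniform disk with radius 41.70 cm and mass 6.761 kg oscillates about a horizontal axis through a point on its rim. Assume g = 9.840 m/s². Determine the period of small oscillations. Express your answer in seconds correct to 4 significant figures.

1.584 s

I_cm = ½mr² = 0.58783 kg·m². The pivot is at distance d = 0.4170 m from the centre of mass.
By the parallel-axis theorem, I = I_cm + md² = 0.58783 + 1.1757 = 1.7635 kg·m².
T = 2π√(I/(mgd)) = 2π√(1.7635/(6.761 × 9.840 × 0.4170)) = 1.584 s.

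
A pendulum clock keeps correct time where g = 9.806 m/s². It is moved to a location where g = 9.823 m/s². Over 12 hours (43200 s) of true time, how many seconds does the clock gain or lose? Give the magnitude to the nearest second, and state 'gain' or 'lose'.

gain 37 s

The clock's period scales as T ∝ 1/√g, so T'/T = √(9.806/9.823) = 0.999134.
In 43200 s of true time the clock registers 43200/0.999134 = 43237.4 s, so it gains 37 s.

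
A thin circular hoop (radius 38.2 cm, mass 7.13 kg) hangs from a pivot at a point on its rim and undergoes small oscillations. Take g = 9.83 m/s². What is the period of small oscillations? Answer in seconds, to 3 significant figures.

1.75 s

I_cm = mr² = 1.040 kg·m². The pivot is at distance d = 0.382 m from the centre of mass.
By the parallel-axis theorem, I = I_cm + md² = 1.040 + 1.040 = 2.081 kg·m².
T = 2π√(I/(mgd)) = 2π√(2.081/(7.13 × 9.83 × 0.382)) = 1.75 s.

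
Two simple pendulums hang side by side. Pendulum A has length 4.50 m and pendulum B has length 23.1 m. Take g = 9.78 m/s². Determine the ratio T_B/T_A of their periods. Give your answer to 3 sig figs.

T ∝ √L, so T_B/T_A = √(L_B/L_A) = √(23.1/4.50) = 2.27.

2.27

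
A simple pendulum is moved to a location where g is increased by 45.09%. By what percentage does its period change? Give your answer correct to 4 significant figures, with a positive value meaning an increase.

-16.98%

T ∝ 1/√g, so T'/T = 1/√(1.4509) = 0.83020.
Percentage change in T = (0.83020 − 1) × 100% = -16.98%.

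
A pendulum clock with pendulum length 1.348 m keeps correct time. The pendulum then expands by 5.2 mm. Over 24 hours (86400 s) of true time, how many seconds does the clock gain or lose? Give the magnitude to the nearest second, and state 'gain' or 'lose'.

lose 166 s

T ∝ √L, so T'/T = √(1.35320/1.348) = 1.00193.
In 86400 s of true time the clock registers 86400/1.00193 = 86233.8 s, so it loses 166 s.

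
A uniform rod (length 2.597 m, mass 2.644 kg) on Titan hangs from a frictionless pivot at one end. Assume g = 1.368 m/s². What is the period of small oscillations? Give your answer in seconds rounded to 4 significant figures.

For a physical pendulum T = 2π√(I/(mgd)), with d = 1.2985 m from pivot to centre of mass.
I_cm = mL²/12 = 2.644 × 2.597²/12 = 1.4860 kg·m²; I = I_cm + md² = 1.4860 + 2.644 × 1.2985² = 5.9441 kg·m².
T = 2π√(5.9441/(2.644 × 1.368 × 1.2985)) = 7.068 s.

7.068 s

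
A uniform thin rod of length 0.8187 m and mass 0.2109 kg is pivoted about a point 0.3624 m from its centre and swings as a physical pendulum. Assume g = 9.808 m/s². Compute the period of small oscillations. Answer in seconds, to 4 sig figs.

For a physical pendulum T = 2π√(I/(mgd)), with d = 0.36240 m from pivot to centre of mass.
I_cm = mL²/12 = 0.2109 × 0.8187²/12 = 0.011780 kg·m²; I = I_cm + md² = 0.011780 + 0.2109 × 0.36240² = 0.039478 kg·m².
T = 2π√(0.039478/(0.2109 × 9.808 × 0.36240)) = 1.442 s.

1.442 s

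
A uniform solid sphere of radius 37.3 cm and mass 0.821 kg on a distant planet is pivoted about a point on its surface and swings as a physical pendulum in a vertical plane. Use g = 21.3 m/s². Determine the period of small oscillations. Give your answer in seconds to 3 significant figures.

I_cm = (2/5)mr² = 0.04569 kg·m². The pivot is at distance d = 0.373 m from the centre of mass.
By the parallel-axis theorem, I = I_cm + md² = 0.04569 + 0.1142 = 0.1599 kg·m².
T = 2π√(I/(mgd)) = 2π√(0.1599/(0.821 × 21.3 × 0.373)) = 0.984 s.

0.984 s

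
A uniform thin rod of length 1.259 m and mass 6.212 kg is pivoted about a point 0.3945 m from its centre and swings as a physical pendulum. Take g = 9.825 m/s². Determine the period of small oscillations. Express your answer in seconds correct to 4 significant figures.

For a physical pendulum T = 2π√(I/(mgd)), with d = 0.39450 m from pivot to centre of mass.
I_cm = mL²/12 = 6.212 × 1.259²/12 = 0.82054 kg·m²; I = I_cm + md² = 0.82054 + 6.212 × 0.39450² = 1.7873 kg·m².
T = 2π√(1.7873/(6.212 × 9.825 × 0.39450)) = 1.712 s.

1.712 s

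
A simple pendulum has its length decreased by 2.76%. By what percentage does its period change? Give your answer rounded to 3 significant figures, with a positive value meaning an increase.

-1.39%

T ∝ √L, so T'/T = √(0.9724) = 0.9861.
Percentage change in T = (0.9861 − 1) × 100% = -1.39%.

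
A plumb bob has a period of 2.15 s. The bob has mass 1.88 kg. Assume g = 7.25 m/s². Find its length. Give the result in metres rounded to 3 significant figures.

0.849 m

From T = 2π√(L/g), L = gT²/(4π²) = 7.25 × 2.150²/(4π²) = 0.849 m.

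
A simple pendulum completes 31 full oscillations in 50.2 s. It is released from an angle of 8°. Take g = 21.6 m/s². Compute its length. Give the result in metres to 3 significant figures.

1.43 m

T = 50.2/31 = 1.619 s.
From T = 2π√(L/g), L = gT²/(4π²) = 21.6 × 1.619²/(4π²) = 1.43 m.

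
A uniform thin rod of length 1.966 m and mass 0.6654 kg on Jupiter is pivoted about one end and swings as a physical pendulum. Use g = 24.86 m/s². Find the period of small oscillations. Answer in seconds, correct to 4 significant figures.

1.443 s

For a physical pendulum T = 2π√(I/(mgd)), with d = 0.98300 m from pivot to centre of mass.
I_cm = mL²/12 = 0.6654 × 1.966²/12 = 0.21432 kg·m²; I = I_cm + md² = 0.21432 + 0.6654 × 0.98300² = 0.85729 kg·m².
T = 2π√(0.85729/(0.6654 × 24.86 × 0.98300)) = 1.443 s.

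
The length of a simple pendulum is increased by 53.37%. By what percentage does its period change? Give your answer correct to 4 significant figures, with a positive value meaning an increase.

T ∝ √L, so T'/T = √(1.5337) = 1.2384.
Percentage change in T = (1.2384 − 1) × 100% = 23.84%.

23.84%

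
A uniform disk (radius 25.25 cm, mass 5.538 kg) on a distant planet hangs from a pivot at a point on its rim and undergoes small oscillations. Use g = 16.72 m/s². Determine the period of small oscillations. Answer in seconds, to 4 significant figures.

I_cm = ½mr² = 0.17654 kg·m². The pivot is at distance d = 0.2525 m from the centre of mass.
By the parallel-axis theorem, I = I_cm + md² = 0.17654 + 0.35308 = 0.52962 kg·m².
T = 2π√(I/(mgd)) = 2π√(0.52962/(5.538 × 16.72 × 0.2525)) = 0.9457 s.

0.9457 s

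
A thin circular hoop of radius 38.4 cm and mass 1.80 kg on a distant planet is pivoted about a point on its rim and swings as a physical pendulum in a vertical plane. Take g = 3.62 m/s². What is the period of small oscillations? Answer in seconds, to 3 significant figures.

I_cm = mr² = 0.2654 kg·m². The pivot is at distance d = 0.384 m from the centre of mass.
By the parallel-axis theorem, I = I_cm + md² = 0.2654 + 0.2654 = 0.5308 kg·m².
T = 2π√(I/(mgd)) = 2π√(0.5308/(1.80 × 3.62 × 0.384)) = 2.89 s.

2.89 s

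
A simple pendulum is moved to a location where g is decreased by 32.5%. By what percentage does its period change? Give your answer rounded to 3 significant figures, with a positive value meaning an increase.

21.7%

T ∝ 1/√g, so T'/T = 1/√(0.6750) = 1.217.
Percentage change in T = (1.217 − 1) × 100% = 21.7%.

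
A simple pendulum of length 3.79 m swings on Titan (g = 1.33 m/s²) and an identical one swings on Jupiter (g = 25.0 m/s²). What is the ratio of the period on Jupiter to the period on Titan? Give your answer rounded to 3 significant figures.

0.231

T ∝ 1/√g, so T₂/T₁ = √(g₁/g₂) = √(1.33/25.0) = 0.231.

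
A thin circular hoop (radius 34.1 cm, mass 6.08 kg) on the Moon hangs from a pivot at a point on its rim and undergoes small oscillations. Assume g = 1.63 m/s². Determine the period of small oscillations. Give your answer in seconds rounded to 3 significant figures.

4.06 s

I_cm = mr² = 0.7070 kg·m². The pivot is at distance d = 0.341 m from the centre of mass.
By the parallel-axis theorem, I = I_cm + md² = 0.7070 + 0.7070 = 1.414 kg·m².
T = 2π√(I/(mgd)) = 2π√(1.414/(6.08 × 1.63 × 0.341)) = 4.06 s.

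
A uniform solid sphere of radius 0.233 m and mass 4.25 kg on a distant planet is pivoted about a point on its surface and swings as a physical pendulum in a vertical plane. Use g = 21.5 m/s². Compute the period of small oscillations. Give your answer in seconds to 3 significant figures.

I_cm = (2/5)mr² = 0.09229 kg·m². The pivot is at distance d = 0.233 m from the centre of mass.
By the parallel-axis theorem, I = I_cm + md² = 0.09229 + 0.2307 = 0.3230 kg·m².
T = 2π√(I/(mgd)) = 2π√(0.3230/(4.25 × 21.5 × 0.233)) = 0.774 s.

0.774 s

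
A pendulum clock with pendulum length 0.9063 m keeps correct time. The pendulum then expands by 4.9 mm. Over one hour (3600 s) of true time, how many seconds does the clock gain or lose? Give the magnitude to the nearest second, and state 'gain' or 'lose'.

lose 10 s

T ∝ √L, so T'/T = √(0.91120/0.9063) = 1.00270.
In 3600 s of true time the clock registers 3600/1.00270 = 3590.3 s, so it loses 10 s.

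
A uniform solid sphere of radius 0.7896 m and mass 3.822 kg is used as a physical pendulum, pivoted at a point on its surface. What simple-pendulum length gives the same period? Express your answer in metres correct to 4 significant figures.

The equivalent simple-pendulum length is L_eq = I/(md), where I is about the pivot and d = 0.78960 m.
I_cm = (2/5)mR² = 0.95316 kg·m², so I = I_cm + md² = 0.95316 + 2.3829 = 3.3361 kg·m².
L_eq = 3.3361/(3.822 × 0.78960) = 1.105 m.

1.105 m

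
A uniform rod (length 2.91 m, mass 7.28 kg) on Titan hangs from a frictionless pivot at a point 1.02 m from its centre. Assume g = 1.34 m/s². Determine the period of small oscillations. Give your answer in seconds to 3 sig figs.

For a physical pendulum T = 2π√(I/(mgd)), with d = 1.020 m from pivot to centre of mass.
I_cm = mL²/12 = 7.28 × 2.91²/12 = 5.137 kg·m²; I = I_cm + md² = 5.137 + 7.28 × 1.020² = 12.71 kg·m².
T = 2π√(12.71/(7.28 × 1.34 × 1.020)) = 7.10 s.

7.10 s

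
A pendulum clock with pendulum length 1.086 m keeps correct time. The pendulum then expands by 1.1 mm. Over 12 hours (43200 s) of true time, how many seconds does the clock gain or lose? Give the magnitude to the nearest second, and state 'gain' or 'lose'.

lose 22 s

T ∝ √L, so T'/T = √(1.08710/1.086) = 1.00051.
In 43200 s of true time the clock registers 43200/1.00051 = 43178.1 s, so it loses 22 s.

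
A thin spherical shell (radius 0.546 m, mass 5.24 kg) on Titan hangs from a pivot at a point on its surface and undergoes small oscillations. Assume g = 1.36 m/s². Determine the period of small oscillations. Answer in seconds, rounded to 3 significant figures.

5.14 s

I_cm = (2/3)mr² = 1.041 kg·m². The pivot is at distance d = 0.546 m from the centre of mass.
By the parallel-axis theorem, I = I_cm + md² = 1.041 + 1.562 = 2.604 kg·m².
T = 2π√(I/(mgd)) = 2π√(2.604/(5.24 × 1.36 × 0.546)) = 5.14 s.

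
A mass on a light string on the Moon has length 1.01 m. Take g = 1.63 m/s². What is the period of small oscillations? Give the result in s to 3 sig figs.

T = 2π√(L/g) = 2π√(1.01/1.63) = 2π × 0.7872 = 4.95 s.

4.95 s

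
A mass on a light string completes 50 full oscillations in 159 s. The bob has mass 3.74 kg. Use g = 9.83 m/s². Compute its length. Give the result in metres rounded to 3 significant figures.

2.52 m

T = 159/50 = 3.180 s.
From T = 2π√(L/g), L = gT²/(4π²) = 9.83 × 3.180²/(4π²) = 2.52 m.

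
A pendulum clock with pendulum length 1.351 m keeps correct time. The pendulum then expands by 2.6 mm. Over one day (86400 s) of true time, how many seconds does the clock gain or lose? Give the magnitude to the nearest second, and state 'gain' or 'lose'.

lose 83 s

T ∝ √L, so T'/T = √(1.35360/1.351) = 1.00096.
In 86400 s of true time the clock registers 86400/1.00096 = 86317.0 s, so it loses 83 s.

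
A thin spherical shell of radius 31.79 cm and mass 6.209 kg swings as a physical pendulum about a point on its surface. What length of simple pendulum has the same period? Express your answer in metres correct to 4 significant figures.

0.5298 m

The equivalent simple-pendulum length is L_eq = I/(md), where I is about the pivot and d = 0.31790 m.
I_cm = (2/3)mR² = 0.41832 kg·m², so I = I_cm + md² = 0.41832 + 0.62748 = 1.0458 kg·m².
L_eq = 1.0458/(6.209 × 0.31790) = 0.5298 m.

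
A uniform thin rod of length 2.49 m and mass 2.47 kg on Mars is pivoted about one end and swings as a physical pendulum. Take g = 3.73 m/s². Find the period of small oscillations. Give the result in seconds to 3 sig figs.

For a physical pendulum T = 2π√(I/(mgd)), with d = 1.245 m from pivot to centre of mass.
I_cm = mL²/12 = 2.47 × 2.49²/12 = 1.276 kg·m²; I = I_cm + md² = 1.276 + 2.47 × 1.245² = 5.105 kg·m².
T = 2π√(5.105/(2.47 × 3.73 × 1.245)) = 4.19 s.

4.19 s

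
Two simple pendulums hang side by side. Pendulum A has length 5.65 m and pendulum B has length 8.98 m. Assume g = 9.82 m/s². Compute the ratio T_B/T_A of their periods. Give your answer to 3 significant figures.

T ∝ √L, so T_B/T_A = √(L_B/L_A) = √(8.98/5.65) = 1.26.

1.26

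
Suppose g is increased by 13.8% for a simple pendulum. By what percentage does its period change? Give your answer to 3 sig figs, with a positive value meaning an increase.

-6.26%

T ∝ 1/√g, so T'/T = 1/√(1.138) = 0.9374.
Percentage change in T = (0.9374 − 1) × 100% = -6.26%.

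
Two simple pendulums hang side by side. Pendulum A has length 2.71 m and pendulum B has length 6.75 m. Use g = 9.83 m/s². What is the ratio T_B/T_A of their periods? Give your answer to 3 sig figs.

1.58

T ∝ √L, so T_B/T_A = √(L_B/L_A) = √(6.75/2.71) = 1.58.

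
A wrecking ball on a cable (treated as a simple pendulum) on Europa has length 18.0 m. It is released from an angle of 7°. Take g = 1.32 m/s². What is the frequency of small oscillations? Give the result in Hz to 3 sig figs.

T = 2π√(L/g) = 2π√(18.0/1.32) = 23.20 s, so f = 1/T = 0.0431 Hz.

0.0431 Hz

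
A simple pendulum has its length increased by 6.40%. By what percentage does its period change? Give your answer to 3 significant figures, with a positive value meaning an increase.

3.15%

T ∝ √L, so T'/T = √(1.064) = 1.032.
Percentage change in T = (1.032 − 1) × 100% = 3.15%.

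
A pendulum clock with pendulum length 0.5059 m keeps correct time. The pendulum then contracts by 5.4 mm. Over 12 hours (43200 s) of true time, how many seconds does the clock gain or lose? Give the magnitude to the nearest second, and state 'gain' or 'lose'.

T ∝ √L, so T'/T = √(0.50050/0.5059) = 0.994649.
In 43200 s of true time the clock registers 43200/0.994649 = 43432.4 s, so it gains 232 s.

gain 232 s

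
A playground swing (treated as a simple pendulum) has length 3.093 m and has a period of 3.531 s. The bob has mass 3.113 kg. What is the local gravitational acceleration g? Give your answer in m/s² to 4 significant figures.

9.794 m/s²

From T = 2π√(L/g), g = 4π²L/T² = 4π² × 3.093/3.5310² = 9.794 m/s².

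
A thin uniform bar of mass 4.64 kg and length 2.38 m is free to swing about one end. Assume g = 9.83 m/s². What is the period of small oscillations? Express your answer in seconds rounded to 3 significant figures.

For a physical pendulum T = 2π√(I/(mgd)), with d = 1.190 m from pivot to centre of mass.
I_cm = mL²/12 = 4.64 × 2.38²/12 = 2.190 kg·m²; I = I_cm + md² = 2.190 + 4.64 × 1.190² = 8.761 kg·m².
T = 2π√(8.761/(4.64 × 9.83 × 1.190)) = 2.52 s.

2.52 s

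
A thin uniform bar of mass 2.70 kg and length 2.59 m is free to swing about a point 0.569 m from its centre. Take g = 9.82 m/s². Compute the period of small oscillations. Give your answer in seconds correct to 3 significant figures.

For a physical pendulum T = 2π√(I/(mgd)), with d = 0.5690 m from pivot to centre of mass.
I_cm = mL²/12 = 2.70 × 2.59²/12 = 1.509 kg·m²; I = I_cm + md² = 1.509 + 2.70 × 0.5690² = 2.383 kg·m².
T = 2π√(2.383/(2.70 × 9.82 × 0.5690)) = 2.50 s.

2.50 s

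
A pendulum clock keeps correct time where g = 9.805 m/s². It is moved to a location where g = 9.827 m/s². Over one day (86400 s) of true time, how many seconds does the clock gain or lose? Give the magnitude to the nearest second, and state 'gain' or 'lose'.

gain 97 s

The clock's period scales as T ∝ 1/√g, so T'/T = √(9.805/9.827) = 0.998880.
In 86400 s of true time the clock registers 86400/0.998880 = 86496.9 s, so it gains 97 s.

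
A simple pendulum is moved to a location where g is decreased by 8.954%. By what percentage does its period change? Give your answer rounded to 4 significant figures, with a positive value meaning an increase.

T ∝ 1/√g, so T'/T = 1/√(0.91046) = 1.0480.
Percentage change in T = (1.0480 − 1) × 100% = 4.802%.

4.802%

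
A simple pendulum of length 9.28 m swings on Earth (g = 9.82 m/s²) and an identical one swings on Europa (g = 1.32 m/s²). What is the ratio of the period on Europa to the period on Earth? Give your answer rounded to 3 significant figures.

2.73

T ∝ 1/√g, so T₂/T₁ = √(g₁/g₂) = √(9.82/1.32) = 2.73.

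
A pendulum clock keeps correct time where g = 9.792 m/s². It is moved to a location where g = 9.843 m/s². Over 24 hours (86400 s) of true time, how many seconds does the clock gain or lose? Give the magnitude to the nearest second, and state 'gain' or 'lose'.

The clock's period scales as T ∝ 1/√g, so T'/T = √(9.792/9.843) = 0.997406.
In 86400 s of true time the clock registers 86400/0.997406 = 86624.7 s, so it gains 225 s.

gain 225 s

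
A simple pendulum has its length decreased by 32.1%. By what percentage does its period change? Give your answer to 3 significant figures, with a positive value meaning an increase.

T ∝ √L, so T'/T = √(0.6790) = 0.8240.
Percentage change in T = (0.8240 − 1) × 100% = -17.6%.

-17.6%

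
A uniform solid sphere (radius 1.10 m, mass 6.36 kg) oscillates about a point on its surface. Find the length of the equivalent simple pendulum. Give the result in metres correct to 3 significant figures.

1.54 m

The equivalent simple-pendulum length is L_eq = I/(md), where I is about the pivot and d = 1.100 m.
I_cm = (2/5)mR² = 3.078 kg·m², so I = I_cm + md² = 3.078 + 7.696 = 10.77 kg·m².
L_eq = 10.77/(6.36 × 1.100) = 1.54 m.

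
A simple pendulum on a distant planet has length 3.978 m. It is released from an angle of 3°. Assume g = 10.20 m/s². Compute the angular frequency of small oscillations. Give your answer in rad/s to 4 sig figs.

ω = √(g/L) = √(10.20/3.978) = 1.601 rad/s.

1.601 rad/s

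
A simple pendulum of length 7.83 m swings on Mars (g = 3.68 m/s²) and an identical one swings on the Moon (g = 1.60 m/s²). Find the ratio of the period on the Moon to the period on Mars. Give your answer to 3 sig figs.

T ∝ 1/√g, so T₂/T₁ = √(g₁/g₂) = √(3.68/1.60) = 1.52.

1.52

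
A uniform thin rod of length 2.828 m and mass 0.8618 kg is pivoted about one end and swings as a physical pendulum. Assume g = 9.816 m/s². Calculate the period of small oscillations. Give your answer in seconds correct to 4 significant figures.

2.754 s

For a physical pendulum T = 2π√(I/(mgd)), with d = 1.4140 m from pivot to centre of mass.
I_cm = mL²/12 = 0.8618 × 2.828²/12 = 0.57436 kg·m²; I = I_cm + md² = 0.57436 + 0.8618 × 1.4140² = 2.2974 kg·m².
T = 2π√(2.2974/(0.8618 × 9.816 × 1.4140)) = 2.754 s.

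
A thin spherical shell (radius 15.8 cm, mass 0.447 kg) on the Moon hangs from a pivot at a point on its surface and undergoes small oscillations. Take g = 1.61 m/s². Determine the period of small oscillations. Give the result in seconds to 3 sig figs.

2.54 s

I_cm = (2/3)mr² = 0.007439 kg·m². The pivot is at distance d = 0.158 m from the centre of mass.
By the parallel-axis theorem, I = I_cm + md² = 0.007439 + 0.01116 = 0.01860 kg·m².
T = 2π√(I/(mgd)) = 2π√(0.01860/(0.447 × 1.61 × 0.158)) = 2.54 s.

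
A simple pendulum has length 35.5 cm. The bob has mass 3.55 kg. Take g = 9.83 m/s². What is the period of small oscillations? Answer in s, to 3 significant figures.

T = 2π√(L/g) = 2π√(0.355/9.83) = 2π × 0.1900 = 1.19 s.

1.19 s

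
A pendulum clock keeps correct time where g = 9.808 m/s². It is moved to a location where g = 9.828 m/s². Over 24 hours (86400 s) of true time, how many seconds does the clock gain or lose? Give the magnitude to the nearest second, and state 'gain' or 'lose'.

The clock's period scales as T ∝ 1/√g, so T'/T = √(9.808/9.828) = 0.998982.
In 86400 s of true time the clock registers 86400/0.998982 = 86488.0 s, so it gains 88 s.

gain 88 s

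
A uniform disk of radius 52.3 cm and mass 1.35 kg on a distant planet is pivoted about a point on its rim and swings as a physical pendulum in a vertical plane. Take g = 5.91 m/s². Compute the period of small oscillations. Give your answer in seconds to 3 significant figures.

I_cm = ½mr² = 0.1846 kg·m². The pivot is at distance d = 0.523 m from the centre of mass.
By the parallel-axis theorem, I = I_cm + md² = 0.1846 + 0.3693 = 0.5539 kg·m².
T = 2π√(I/(mgd)) = 2π√(0.5539/(1.35 × 5.91 × 0.523)) = 2.29 s.

2.29 s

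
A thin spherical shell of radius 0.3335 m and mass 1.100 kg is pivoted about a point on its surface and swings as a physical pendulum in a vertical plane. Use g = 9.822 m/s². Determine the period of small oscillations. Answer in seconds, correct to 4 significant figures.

1.495 s

I_cm = (2/3)mr² = 0.081563 kg·m². The pivot is at distance d = 0.3335 m from the centre of mass.
By the parallel-axis theorem, I = I_cm + md² = 0.081563 + 0.12234 = 0.20391 kg·m².
T = 2π√(I/(mgd)) = 2π√(0.20391/(1.100 × 9.822 × 0.3335)) = 1.495 s.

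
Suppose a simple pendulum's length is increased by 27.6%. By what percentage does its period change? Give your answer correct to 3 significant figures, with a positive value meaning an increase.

T ∝ √L, so T'/T = √(1.276) = 1.130.
Percentage change in T = (1.130 − 1) × 100% = 13.0%.

13.0%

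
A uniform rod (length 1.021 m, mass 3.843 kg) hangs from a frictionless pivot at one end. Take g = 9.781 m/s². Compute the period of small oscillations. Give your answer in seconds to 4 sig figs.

1.658 s

For a physical pendulum T = 2π√(I/(mgd)), with d = 0.51050 m from pivot to centre of mass.
I_cm = mL²/12 = 3.843 × 1.021²/12 = 0.33384 kg·m²; I = I_cm + md² = 0.33384 + 3.843 × 0.51050² = 1.3354 kg·m².
T = 2π√(1.3354/(3.843 × 9.781 × 0.51050)) = 1.658 s.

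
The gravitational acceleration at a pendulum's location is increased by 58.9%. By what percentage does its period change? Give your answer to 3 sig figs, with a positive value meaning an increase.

T ∝ 1/√g, so T'/T = 1/√(1.589) = 0.7933.
Percentage change in T = (0.7933 − 1) × 100% = -20.7%.

-20.7%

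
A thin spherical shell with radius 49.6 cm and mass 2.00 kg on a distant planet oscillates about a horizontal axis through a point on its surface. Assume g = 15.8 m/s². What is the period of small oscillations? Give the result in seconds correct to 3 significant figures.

1.44 s

I_cm = (2/3)mr² = 0.3280 kg·m². The pivot is at distance d = 0.496 m from the centre of mass.
By the parallel-axis theorem, I = I_cm + md² = 0.3280 + 0.4920 = 0.8201 kg·m².
T = 2π√(I/(mgd)) = 2π√(0.8201/(2.00 × 15.8 × 0.496)) = 1.44 s.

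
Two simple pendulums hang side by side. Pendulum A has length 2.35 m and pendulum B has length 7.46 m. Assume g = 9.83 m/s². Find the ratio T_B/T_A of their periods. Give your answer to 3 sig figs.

T ∝ √L, so T_B/T_A = √(L_B/L_A) = √(7.46/2.35) = 1.78.

1.78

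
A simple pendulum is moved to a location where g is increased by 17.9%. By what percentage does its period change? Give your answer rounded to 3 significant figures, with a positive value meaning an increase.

T ∝ 1/√g, so T'/T = 1/√(1.179) = 0.9210.
Percentage change in T = (0.9210 − 1) × 100% = -7.90%.

-7.90%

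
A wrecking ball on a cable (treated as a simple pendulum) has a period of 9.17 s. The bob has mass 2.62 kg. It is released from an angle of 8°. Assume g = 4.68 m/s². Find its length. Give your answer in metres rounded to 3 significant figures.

9.97 m

From T = 2π√(L/g), L = gT²/(4π²) = 4.68 × 9.170²/(4π²) = 9.97 m.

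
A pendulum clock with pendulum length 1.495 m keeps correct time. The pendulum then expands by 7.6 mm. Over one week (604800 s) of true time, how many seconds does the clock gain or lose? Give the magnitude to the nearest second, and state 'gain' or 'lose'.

T ∝ √L, so T'/T = √(1.50260/1.495) = 1.00254.
In 604800 s of true time the clock registers 604800/1.00254 = 603268.6 s, so it loses 1531 s.

lose 1531 s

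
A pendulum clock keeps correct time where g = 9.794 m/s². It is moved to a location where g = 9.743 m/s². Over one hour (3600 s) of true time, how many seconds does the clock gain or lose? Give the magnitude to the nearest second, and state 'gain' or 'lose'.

lose 9 s

The clock's period scales as T ∝ 1/√g, so T'/T = √(9.794/9.743) = 1.00261.
In 3600 s of true time the clock registers 3600/1.00261 = 3590.6 s, so it loses 9 s.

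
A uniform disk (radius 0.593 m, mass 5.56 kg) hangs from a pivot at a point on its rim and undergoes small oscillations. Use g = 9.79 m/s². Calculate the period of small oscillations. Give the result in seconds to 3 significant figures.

1.89 s

I_cm = ½mr² = 0.9776 kg·m². The pivot is at distance d = 0.593 m from the centre of mass.
By the parallel-axis theorem, I = I_cm + md² = 0.9776 + 1.955 = 2.933 kg·m².
T = 2π√(I/(mgd)) = 2π√(2.933/(5.56 × 9.79 × 0.593)) = 1.89 s.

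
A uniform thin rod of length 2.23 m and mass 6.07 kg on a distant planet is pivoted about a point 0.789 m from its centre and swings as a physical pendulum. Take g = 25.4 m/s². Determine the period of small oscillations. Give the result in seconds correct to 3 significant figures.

For a physical pendulum T = 2π√(I/(mgd)), with d = 0.7890 m from pivot to centre of mass.
I_cm = mL²/12 = 6.07 × 2.23²/12 = 2.515 kg·m²; I = I_cm + md² = 2.515 + 6.07 × 0.7890² = 6.294 kg·m².
T = 2π√(6.294/(6.07 × 25.4 × 0.7890)) = 1.43 s.

1.43 s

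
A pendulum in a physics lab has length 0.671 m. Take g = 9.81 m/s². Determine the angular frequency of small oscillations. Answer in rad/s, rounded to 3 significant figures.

3.82 rad/s

ω = √(g/L) = √(9.81/0.671) = 3.82 rad/s.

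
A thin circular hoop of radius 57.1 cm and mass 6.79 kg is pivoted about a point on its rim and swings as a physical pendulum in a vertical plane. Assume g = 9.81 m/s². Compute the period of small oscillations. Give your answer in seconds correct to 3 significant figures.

I_cm = mr² = 2.214 kg·m². The pivot is at distance d = 0.571 m from the centre of mass.
By the parallel-axis theorem, I = I_cm + md² = 2.214 + 2.214 = 4.428 kg·m².
T = 2π√(I/(mgd)) = 2π√(4.428/(6.79 × 9.81 × 0.571)) = 2.14 s.

2.14 s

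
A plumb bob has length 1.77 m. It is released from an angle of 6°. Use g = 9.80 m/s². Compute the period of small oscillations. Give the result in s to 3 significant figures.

2.67 s

T = 2π√(L/g) = 2π√(1.77/9.80) = 2π × 0.4250 = 2.67 s.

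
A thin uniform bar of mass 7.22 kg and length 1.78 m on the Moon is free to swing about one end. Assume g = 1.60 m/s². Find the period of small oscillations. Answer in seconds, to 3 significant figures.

For a physical pendulum T = 2π√(I/(mgd)), with d = 0.8900 m from pivot to centre of mass.
I_cm = mL²/12 = 7.22 × 1.78²/12 = 1.906 kg·m²; I = I_cm + md² = 1.906 + 7.22 × 0.8900² = 7.625 kg·m².
T = 2π√(7.625/(7.22 × 1.60 × 0.8900)) = 5.41 s.

5.41 s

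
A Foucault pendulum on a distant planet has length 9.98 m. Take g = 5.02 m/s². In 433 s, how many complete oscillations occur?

T = 2π√(L/g) = 2π√(9.98/5.02) = 8.859 s.
Number of complete oscillations = ⌊433/8.859⌋ = ⌊48.88⌋ = 48.

48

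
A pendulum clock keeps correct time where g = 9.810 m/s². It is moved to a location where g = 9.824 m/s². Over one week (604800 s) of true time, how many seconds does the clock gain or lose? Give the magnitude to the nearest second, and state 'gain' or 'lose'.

gain 431 s

The clock's period scales as T ∝ 1/√g, so T'/T = √(9.810/9.824) = 0.999287.
In 604800 s of true time the clock registers 604800/0.999287 = 605231.4 s, so it gains 431 s.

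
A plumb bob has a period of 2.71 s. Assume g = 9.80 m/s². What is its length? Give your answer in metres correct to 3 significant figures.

From T = 2π√(L/g), L = gT²/(4π²) = 9.80 × 2.710²/(4π²) = 1.82 m.

1.82 m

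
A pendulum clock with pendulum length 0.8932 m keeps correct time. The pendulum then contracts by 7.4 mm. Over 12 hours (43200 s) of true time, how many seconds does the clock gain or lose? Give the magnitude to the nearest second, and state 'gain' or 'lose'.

T ∝ √L, so T'/T = √(0.88580/0.8932) = 0.995849.
In 43200 s of true time the clock registers 43200/0.995849 = 43380.1 s, so it gains 180 s.

gain 180 s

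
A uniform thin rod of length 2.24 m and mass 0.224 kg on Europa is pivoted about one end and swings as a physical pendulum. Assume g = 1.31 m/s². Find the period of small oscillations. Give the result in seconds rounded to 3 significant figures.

For a physical pendulum T = 2π√(I/(mgd)), with d = 1.120 m from pivot to centre of mass.
I_cm = mL²/12 = 0.224 × 2.24²/12 = 0.09366 kg·m²; I = I_cm + md² = 0.09366 + 0.224 × 1.120² = 0.3746 kg·m².
T = 2π√(0.3746/(0.224 × 1.31 × 1.120)) = 6.71 s.

6.71 s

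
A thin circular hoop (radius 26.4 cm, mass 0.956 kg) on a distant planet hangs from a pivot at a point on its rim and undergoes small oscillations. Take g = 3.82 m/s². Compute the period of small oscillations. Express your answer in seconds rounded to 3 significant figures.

I_cm = mr² = 0.06663 kg·m². The pivot is at distance d = 0.264 m from the centre of mass.
By the parallel-axis theorem, I = I_cm + md² = 0.06663 + 0.06663 = 0.1333 kg·m².
T = 2π√(I/(mgd)) = 2π√(0.1333/(0.956 × 3.82 × 0.264)) = 2.34 s.

2.34 s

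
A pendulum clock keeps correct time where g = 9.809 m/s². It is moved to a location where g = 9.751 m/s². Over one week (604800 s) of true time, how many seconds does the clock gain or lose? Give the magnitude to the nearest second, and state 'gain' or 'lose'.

lose 1791 s

The clock's period scales as T ∝ 1/√g, so T'/T = √(9.809/9.751) = 1.00297.
In 604800 s of true time the clock registers 604800/1.00297 = 603009.3 s, so it loses 1791 s.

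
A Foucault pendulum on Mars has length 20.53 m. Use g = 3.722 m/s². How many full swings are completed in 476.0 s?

32

T = 2π√(L/g) = 2π√(20.53/3.722) = 14.757 s.
Number of complete oscillations = ⌊476.0/14.757⌋ = ⌊32.257⌋ = 32.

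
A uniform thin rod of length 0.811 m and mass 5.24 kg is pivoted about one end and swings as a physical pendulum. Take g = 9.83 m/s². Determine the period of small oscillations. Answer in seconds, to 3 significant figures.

For a physical pendulum T = 2π√(I/(mgd)), with d = 0.4055 m from pivot to centre of mass.
I_cm = mL²/12 = 5.24 × 0.811²/12 = 0.2872 kg·m²; I = I_cm + md² = 0.2872 + 5.24 × 0.4055² = 1.149 kg·m².
T = 2π√(1.149/(5.24 × 9.83 × 0.4055)) = 1.47 s.

1.47 s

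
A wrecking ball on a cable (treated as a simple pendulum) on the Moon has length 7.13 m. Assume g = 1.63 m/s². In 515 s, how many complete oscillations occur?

T = 2π√(L/g) = 2π√(7.13/1.63) = 13.14 s.
Number of complete oscillations = ⌊515/13.14⌋ = ⌊39.19⌋ = 39.

39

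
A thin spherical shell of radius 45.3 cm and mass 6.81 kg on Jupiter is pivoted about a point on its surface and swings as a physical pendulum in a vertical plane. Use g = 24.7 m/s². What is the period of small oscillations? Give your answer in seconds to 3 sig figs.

I_cm = (2/3)mr² = 0.9316 kg·m². The pivot is at distance d = 0.453 m from the centre of mass.
By the parallel-axis theorem, I = I_cm + md² = 0.9316 + 1.397 = 2.329 kg·m².
T = 2π√(I/(mgd)) = 2π√(2.329/(6.81 × 24.7 × 0.453)) = 1.10 s.

1.10 s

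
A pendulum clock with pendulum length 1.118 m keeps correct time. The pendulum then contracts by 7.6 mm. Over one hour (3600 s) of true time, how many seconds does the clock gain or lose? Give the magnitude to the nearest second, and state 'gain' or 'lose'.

gain 12 s

T ∝ √L, so T'/T = √(1.11040/1.118) = 0.996595.
In 3600 s of true time the clock registers 3600/0.996595 = 3612.3 s, so it gains 12 s.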